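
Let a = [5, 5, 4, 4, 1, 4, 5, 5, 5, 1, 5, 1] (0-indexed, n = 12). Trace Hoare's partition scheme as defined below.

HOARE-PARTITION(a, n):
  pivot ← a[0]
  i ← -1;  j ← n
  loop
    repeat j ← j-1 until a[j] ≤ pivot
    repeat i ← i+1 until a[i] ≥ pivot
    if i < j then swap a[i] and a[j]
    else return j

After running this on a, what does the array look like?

pivot = a[0] = 5; i = -1, j = 12
j→11 (a[11]=1≤5), i→0 (a[0]=5≥5); i<j, swap → [1, 5, 4, 4, 1, 4, 5, 5, 5, 1, 5, 5]
j→10 (a[10]=5≤5), i→1 (a[1]=5≥5); i<j, swap → [1, 5, 4, 4, 1, 4, 5, 5, 5, 1, 5, 5]
j→9 (a[9]=1≤5), i→6 (a[6]=5≥5); i<j, swap → [1, 5, 4, 4, 1, 4, 1, 5, 5, 5, 5, 5]
j→8 (a[8]=5≤5), i→7 (a[7]=5≥5); i<j, swap → [1, 5, 4, 4, 1, 4, 1, 5, 5, 5, 5, 5]
j→7, i→8; i≥j, return j=7. a = [1, 5, 4, 4, 1, 4, 1, 5, 5, 5, 5, 5]

[1, 5, 4, 4, 1, 4, 1, 5, 5, 5, 5, 5]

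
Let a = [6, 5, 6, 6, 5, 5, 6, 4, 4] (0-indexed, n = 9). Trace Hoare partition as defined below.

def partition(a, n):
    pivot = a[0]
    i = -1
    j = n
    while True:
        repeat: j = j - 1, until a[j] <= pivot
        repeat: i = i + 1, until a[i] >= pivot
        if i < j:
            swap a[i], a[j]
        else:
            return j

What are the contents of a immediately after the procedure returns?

pivot=6
j stops at 8 (4), i stops at 0 (6); swap ⇒ [4, 5, 6, 6, 5, 5, 6, 4, 6]
j stops at 7 (4), i stops at 2 (6); swap ⇒ [4, 5, 4, 6, 5, 5, 6, 6, 6]
j stops at 6 (6), i stops at 3 (6); swap ⇒ [4, 5, 4, 6, 5, 5, 6, 6, 6]
j stops at 5, i stops at 6; i≥j ⇒ return 5. a=[4, 5, 4, 6, 5, 5, 6, 6, 6]

[4, 5, 4, 6, 5, 5, 6, 6, 6]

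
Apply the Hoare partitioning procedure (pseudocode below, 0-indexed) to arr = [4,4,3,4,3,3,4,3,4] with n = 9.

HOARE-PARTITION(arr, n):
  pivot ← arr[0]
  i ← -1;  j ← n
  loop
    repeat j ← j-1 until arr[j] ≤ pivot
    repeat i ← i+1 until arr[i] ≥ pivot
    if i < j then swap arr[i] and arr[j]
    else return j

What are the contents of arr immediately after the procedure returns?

[4,3,3,4,3,3,4,4,4]

pivot=4
j stops at 8 (4), i stops at 0 (4); swap ⇒ [4,4,3,4,3,3,4,3,4]
j stops at 7 (3), i stops at 1 (4); swap ⇒ [4,3,3,4,3,3,4,4,4]
j stops at 6 (4), i stops at 3 (4); swap ⇒ [4,3,3,4,3,3,4,4,4]
j stops at 5, i stops at 6; i≥j ⇒ return 5. arr=[4,3,3,4,3,3,4,4,4]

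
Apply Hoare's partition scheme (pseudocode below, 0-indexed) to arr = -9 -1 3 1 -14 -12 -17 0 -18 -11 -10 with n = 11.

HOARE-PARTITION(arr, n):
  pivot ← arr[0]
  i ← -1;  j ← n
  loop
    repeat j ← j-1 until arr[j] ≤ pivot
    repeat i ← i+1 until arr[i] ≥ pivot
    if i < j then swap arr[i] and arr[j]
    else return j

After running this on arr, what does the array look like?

pivot = arr[0] = -9; i = -1, j = 11
j→10 (arr[10]=-10≤-9), i→0 (arr[0]=-9≥-9); i<j, swap → -10 -1 3 1 -14 -12 -17 0 -18 -11 -9
j→9 (arr[9]=-11≤-9), i→1 (arr[1]=-1≥-9); i<j, swap → -10 -11 3 1 -14 -12 -17 0 -18 -1 -9
j→8 (arr[8]=-18≤-9), i→2 (arr[2]=3≥-9); i<j, swap → -10 -11 -18 1 -14 -12 -17 0 3 -1 -9
j→6 (arr[6]=-17≤-9), i→3 (arr[3]=1≥-9); i<j, swap → -10 -11 -18 -17 -14 -12 1 0 3 -1 -9
j→5, i→6; i≥j, return j=5. arr = -10 -11 -18 -17 -14 -12 1 0 3 -1 -9

-10 -11 -18 -17 -14 -12 1 0 3 -1 -9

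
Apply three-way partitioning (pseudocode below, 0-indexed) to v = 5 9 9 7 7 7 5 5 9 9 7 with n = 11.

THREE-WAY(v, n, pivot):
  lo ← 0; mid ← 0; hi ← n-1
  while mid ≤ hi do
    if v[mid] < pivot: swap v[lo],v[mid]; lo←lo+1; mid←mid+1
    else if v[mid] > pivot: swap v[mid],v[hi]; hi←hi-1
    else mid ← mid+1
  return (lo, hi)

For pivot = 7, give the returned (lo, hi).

pivot = 7; lo=0, mid=0, hi=10
v[mid]=5<7: swap v[0],v[0]; lo=1,mid=1 → 5 9 9 7 7 7 5 5 9 9 7
v[mid]=9>7: swap v[1],v[10]; hi=9 → 5 7 9 7 7 7 5 5 9 9 9
v[mid]=7=7: mid=2
v[mid]=9>7: swap v[2],v[9]; hi=8 → 5 7 9 7 7 7 5 5 9 9 9
v[mid]=9>7: swap v[2],v[8]; hi=7 → 5 7 9 7 7 7 5 5 9 9 9
v[mid]=9>7: swap v[2],v[7]; hi=6 → 5 7 5 7 7 7 5 9 9 9 9
v[mid]=5<7: swap v[1],v[2]; lo=2,mid=3 → 5 5 7 7 7 7 5 9 9 9 9
v[mid]=7=7: mid=4
v[mid]=7=7: mid=5
v[mid]=7=7: mid=6
v[mid]=5<7: swap v[2],v[6]; lo=3,mid=7 → 5 5 5 7 7 7 7 9 9 9 9
end: lo=3, hi=6; v = 5 5 5 7 7 7 7 9 9 9 9

(3, 6)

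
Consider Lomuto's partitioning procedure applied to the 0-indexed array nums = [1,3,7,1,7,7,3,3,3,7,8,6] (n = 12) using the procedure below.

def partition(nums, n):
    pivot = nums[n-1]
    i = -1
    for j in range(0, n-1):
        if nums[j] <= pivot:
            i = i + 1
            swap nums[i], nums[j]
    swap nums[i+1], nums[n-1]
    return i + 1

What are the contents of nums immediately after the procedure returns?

[1,3,1,3,3,3,6,7,7,7,8,7]

pivot = nums[11] = 6; i = -1
j=0: nums[0]=1 ≤ 6 → i=0, swap nums[0],nums[0] (no change) → [1,3,7,1,7,7,3,3,3,7,8,6]
j=1: nums[1]=3 ≤ 6 → i=1, swap nums[1],nums[1] (no change) → [1,3,7,1,7,7,3,3,3,7,8,6]
j=2: nums[2]=7 > 6 → no swap
j=3: nums[3]=1 ≤ 6 → i=2, swap nums[2],nums[3] → [1,3,1,7,7,7,3,3,3,7,8,6]
j=4: nums[4]=7 > 6 → no swap
j=5: nums[5]=7 > 6 → no swap
j=6: nums[6]=3 ≤ 6 → i=3, swap nums[3],nums[6] → [1,3,1,3,7,7,7,3,3,7,8,6]
j=7: nums[7]=3 ≤ 6 → i=4, swap nums[4],nums[7] → [1,3,1,3,3,7,7,7,3,7,8,6]
j=8: nums[8]=3 ≤ 6 → i=5, swap nums[5],nums[8] → [1,3,1,3,3,3,7,7,7,7,8,6]
j=9: nums[9]=7 > 6 → no swap
j=10: nums[10]=8 > 6 → no swap
final swap nums[6],nums[11] → [1,3,1,3,3,3,6,7,7,7,8,7]; return 6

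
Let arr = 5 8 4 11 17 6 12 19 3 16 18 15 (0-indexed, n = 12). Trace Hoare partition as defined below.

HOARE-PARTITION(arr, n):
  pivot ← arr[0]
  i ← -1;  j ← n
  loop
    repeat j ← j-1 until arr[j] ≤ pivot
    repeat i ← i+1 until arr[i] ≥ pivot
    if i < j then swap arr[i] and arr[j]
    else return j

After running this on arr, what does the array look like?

3 4 8 11 17 6 12 19 5 16 18 15

pivot = arr[0] = 5; i = -1, j = 12
j→8 (arr[8]=3≤5), i→0 (arr[0]=5≥5); i<j, swap → 3 8 4 11 17 6 12 19 5 16 18 15
j→2 (arr[2]=4≤5), i→1 (arr[1]=8≥5); i<j, swap → 3 4 8 11 17 6 12 19 5 16 18 15
j→1, i→2; i≥j, return j=1. arr = 3 4 8 11 17 6 12 19 5 16 18 15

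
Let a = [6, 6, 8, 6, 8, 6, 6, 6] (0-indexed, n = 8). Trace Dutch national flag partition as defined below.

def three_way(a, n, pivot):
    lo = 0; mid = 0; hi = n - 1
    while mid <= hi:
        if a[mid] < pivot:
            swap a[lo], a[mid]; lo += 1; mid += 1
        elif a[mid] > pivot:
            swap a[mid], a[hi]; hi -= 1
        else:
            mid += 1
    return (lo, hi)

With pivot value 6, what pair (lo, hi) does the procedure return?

(0, 5)

pivot = 6; lo=0, mid=0, hi=7
a[mid]=6=6: mid=1
a[mid]=6=6: mid=2
a[mid]=8>6: swap a[2],a[7]; hi=6 → [6, 6, 6, 6, 8, 6, 6, 8]
a[mid]=6=6: mid=3
a[mid]=6=6: mid=4
a[mid]=8>6: swap a[4],a[6]; hi=5 → [6, 6, 6, 6, 6, 6, 8, 8]
a[mid]=6=6: mid=5
a[mid]=6=6: mid=6
end: lo=0, hi=5; a = [6, 6, 6, 6, 6, 6, 8, 8]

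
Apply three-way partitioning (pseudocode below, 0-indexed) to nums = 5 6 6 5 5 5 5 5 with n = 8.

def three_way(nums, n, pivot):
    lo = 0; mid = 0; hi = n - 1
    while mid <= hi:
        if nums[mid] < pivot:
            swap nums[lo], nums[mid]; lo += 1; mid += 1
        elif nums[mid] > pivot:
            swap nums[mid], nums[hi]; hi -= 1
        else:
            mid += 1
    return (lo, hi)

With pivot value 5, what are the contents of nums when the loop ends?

pivot = 5; lo=0, mid=0, hi=7
nums[mid]=5=5: mid=1
nums[mid]=6>5: swap nums[1],nums[7]; hi=6 → 5 5 6 5 5 5 5 6
nums[mid]=5=5: mid=2
nums[mid]=6>5: swap nums[2],nums[6]; hi=5 → 5 5 5 5 5 5 6 6
nums[mid]=5=5: mid=3
nums[mid]=5=5: mid=4
nums[mid]=5=5: mid=5
nums[mid]=5=5: mid=6
end: lo=0, hi=5; nums = 5 5 5 5 5 5 6 6

5 5 5 5 5 5 6 6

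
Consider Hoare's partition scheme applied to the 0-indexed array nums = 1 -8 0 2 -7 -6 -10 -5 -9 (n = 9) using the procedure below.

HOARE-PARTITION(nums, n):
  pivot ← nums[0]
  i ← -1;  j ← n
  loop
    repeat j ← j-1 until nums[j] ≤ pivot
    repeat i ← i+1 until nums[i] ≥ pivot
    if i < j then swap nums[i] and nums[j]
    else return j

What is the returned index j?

pivot = nums[0] = 1; i = -1, j = 9
j→8 (nums[8]=-9≤1), i→0 (nums[0]=1≥1); i<j, swap → -9 -8 0 2 -7 -6 -10 -5 1
j→7 (nums[7]=-5≤1), i→3 (nums[3]=2≥1); i<j, swap → -9 -8 0 -5 -7 -6 -10 2 1
j→6, i→7; i≥j, return j=6. nums = -9 -8 0 -5 -7 -6 -10 2 1

6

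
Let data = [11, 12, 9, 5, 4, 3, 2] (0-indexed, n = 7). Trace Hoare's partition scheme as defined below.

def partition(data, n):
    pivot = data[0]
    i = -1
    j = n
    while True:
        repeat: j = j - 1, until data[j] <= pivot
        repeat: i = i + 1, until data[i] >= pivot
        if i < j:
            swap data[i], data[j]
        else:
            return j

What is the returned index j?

pivot=11
j stops at 6 (2), i stops at 0 (11); swap ⇒ [2, 12, 9, 5, 4, 3, 11]
j stops at 5 (3), i stops at 1 (12); swap ⇒ [2, 3, 9, 5, 4, 12, 11]
j stops at 4, i stops at 5; i≥j ⇒ return 4. data=[2, 3, 9, 5, 4, 12, 11]

4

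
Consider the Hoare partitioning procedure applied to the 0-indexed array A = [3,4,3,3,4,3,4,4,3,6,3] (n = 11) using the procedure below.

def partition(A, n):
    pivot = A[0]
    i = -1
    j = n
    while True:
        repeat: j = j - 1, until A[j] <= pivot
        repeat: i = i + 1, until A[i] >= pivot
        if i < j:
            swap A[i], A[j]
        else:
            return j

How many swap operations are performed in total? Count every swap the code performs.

pivot=3
j stops at 10 (3), i stops at 0 (3); swap ⇒ [3,4,3,3,4,3,4,4,3,6,3]
j stops at 8 (3), i stops at 1 (4); swap ⇒ [3,3,3,3,4,3,4,4,4,6,3]
j stops at 5 (3), i stops at 2 (3); swap ⇒ [3,3,3,3,4,3,4,4,4,6,3]
j stops at 3, i stops at 3; i≥j ⇒ return 3. A=[3,3,3,3,4,3,4,4,4,6,3]

3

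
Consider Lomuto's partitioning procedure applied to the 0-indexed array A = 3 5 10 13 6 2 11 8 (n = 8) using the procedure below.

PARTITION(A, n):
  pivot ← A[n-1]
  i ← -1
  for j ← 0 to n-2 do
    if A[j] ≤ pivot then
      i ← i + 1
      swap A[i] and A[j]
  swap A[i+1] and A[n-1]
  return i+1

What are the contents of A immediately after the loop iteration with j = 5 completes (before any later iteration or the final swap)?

pivot = A[7] = 8; i = -1
j=0: A[0]=3 ≤ 8 → i=0, swap A[0],A[0] (no change) → 3 5 10 13 6 2 11 8
j=1: A[1]=5 ≤ 8 → i=1, swap A[1],A[1] (no change) → 3 5 10 13 6 2 11 8
j=2: A[2]=10 > 8 → no swap
j=3: A[3]=13 > 8 → no swap
j=4: A[4]=6 ≤ 8 → i=2, swap A[2],A[4] → 3 5 6 13 10 2 11 8
j=5: A[5]=2 ≤ 8 → i=3, swap A[3],A[5] → 3 5 6 2 10 13 11 8
(after j=5) A = 3 5 6 2 10 13 11 8

3 5 6 2 10 13 11 8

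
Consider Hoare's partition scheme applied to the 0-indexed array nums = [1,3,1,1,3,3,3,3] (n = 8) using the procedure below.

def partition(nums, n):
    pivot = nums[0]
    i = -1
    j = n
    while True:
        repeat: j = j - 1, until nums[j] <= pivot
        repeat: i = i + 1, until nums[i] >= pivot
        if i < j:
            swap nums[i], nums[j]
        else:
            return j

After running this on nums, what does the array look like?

[1,1,3,1,3,3,3,3]

pivot = nums[0] = 1; i = -1, j = 8
j→3 (nums[3]=1≤1), i→0 (nums[0]=1≥1); i<j, swap → [1,3,1,1,3,3,3,3]
j→2 (nums[2]=1≤1), i→1 (nums[1]=3≥1); i<j, swap → [1,1,3,1,3,3,3,3]
j→1, i→2; i≥j, return j=1. nums = [1,1,3,1,3,3,3,3]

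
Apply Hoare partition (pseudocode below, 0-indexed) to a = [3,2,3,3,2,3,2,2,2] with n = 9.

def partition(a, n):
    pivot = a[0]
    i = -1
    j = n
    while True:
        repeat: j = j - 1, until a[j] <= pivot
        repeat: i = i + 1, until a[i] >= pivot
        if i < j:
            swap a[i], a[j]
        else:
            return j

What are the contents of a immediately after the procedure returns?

[2,2,2,2,2,3,3,3,3]

pivot = a[0] = 3; i = -1, j = 9
j→8 (a[8]=2≤3), i→0 (a[0]=3≥3); i<j, swap → [2,2,3,3,2,3,2,2,3]
j→7 (a[7]=2≤3), i→2 (a[2]=3≥3); i<j, swap → [2,2,2,3,2,3,2,3,3]
j→6 (a[6]=2≤3), i→3 (a[3]=3≥3); i<j, swap → [2,2,2,2,2,3,3,3,3]
j→5, i→5; i≥j, return j=5. a = [2,2,2,2,2,3,3,3,3]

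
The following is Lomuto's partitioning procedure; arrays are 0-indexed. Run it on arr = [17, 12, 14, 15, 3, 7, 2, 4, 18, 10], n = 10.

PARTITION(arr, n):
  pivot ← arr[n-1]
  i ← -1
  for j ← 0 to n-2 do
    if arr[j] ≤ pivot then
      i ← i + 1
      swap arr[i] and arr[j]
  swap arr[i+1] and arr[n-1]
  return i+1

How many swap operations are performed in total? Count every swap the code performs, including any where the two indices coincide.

pivot=10, i=-1
j=0: 17>10, skip
j=1: 12>10, skip
j=2: 14>10, skip
j=3: 15>10, skip
j=4: 3≤10, i=0, swap(0,4) ⇒ [3, 12, 14, 15, 17, 7, 2, 4, 18, 10]
j=5: 7≤10, i=1, swap(1,5) ⇒ [3, 7, 14, 15, 17, 12, 2, 4, 18, 10]
j=6: 2≤10, i=2, swap(2,6) ⇒ [3, 7, 2, 15, 17, 12, 14, 4, 18, 10]
j=7: 4≤10, i=3, swap(3,7) ⇒ [3, 7, 2, 4, 17, 12, 14, 15, 18, 10]
j=8: 18>10, skip
swap(4,9) ⇒ [3, 7, 2, 4, 10, 12, 14, 15, 18, 17]; return 4

5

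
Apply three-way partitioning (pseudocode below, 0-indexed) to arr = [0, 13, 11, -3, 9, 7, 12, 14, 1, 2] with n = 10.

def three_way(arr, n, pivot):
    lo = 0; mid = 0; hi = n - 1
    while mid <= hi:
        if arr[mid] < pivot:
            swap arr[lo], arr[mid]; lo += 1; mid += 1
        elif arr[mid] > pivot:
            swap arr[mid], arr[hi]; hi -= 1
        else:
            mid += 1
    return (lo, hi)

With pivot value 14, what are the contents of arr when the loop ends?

lo=0 mid=0 hi=9
0<14: swap(0,0), lo=1 mid=1 ⇒ [0, 13, 11, -3, 9, 7, 12, 14, 1, 2]
13<14: swap(1,1), lo=2 mid=2 ⇒ [0, 13, 11, -3, 9, 7, 12, 14, 1, 2]
11<14: swap(2,2), lo=3 mid=3 ⇒ [0, 13, 11, -3, 9, 7, 12, 14, 1, 2]
-3<14: swap(3,3), lo=4 mid=4 ⇒ [0, 13, 11, -3, 9, 7, 12, 14, 1, 2]
9<14: swap(4,4), lo=5 mid=5 ⇒ [0, 13, 11, -3, 9, 7, 12, 14, 1, 2]
7<14: swap(5,5), lo=6 mid=6 ⇒ [0, 13, 11, -3, 9, 7, 12, 14, 1, 2]
12<14: swap(6,6), lo=7 mid=7 ⇒ [0, 13, 11, -3, 9, 7, 12, 14, 1, 2]
14=14: mid=8
1<14: swap(7,8), lo=8 mid=9 ⇒ [0, 13, 11, -3, 9, 7, 12, 1, 14, 2]
2<14: swap(8,9), lo=9 mid=10 ⇒ [0, 13, 11, -3, 9, 7, 12, 1, 2, 14]
done. lo=9 hi=9; arr=[0, 13, 11, -3, 9, 7, 12, 1, 2, 14]

[0, 13, 11, -3, 9, 7, 12, 1, 2, 14]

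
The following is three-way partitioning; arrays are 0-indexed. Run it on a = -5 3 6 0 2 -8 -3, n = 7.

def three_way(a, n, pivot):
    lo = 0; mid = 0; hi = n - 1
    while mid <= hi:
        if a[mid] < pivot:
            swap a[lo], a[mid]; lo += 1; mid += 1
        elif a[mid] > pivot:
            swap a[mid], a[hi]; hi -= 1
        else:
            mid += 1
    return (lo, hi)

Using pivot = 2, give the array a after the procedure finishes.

-5 -3 -8 0 2 6 3

lo=0 mid=0 hi=6
-5<2: swap(0,0), lo=1 mid=1 ⇒ -5 3 6 0 2 -8 -3
3>2: swap(1,6), hi=5 ⇒ -5 -3 6 0 2 -8 3
-3<2: swap(1,1), lo=2 mid=2 ⇒ -5 -3 6 0 2 -8 3
6>2: swap(2,5), hi=4 ⇒ -5 -3 -8 0 2 6 3
-8<2: swap(2,2), lo=3 mid=3 ⇒ -5 -3 -8 0 2 6 3
0<2: swap(3,3), lo=4 mid=4 ⇒ -5 -3 -8 0 2 6 3
2=2: mid=5
done. lo=4 hi=4; a=-5 -3 -8 0 2 6 3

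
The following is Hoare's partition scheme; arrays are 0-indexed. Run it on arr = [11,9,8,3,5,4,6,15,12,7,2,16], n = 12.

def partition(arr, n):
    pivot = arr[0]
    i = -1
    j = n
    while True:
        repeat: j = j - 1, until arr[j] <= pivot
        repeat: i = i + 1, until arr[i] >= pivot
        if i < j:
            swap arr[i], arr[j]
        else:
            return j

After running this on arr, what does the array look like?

pivot = arr[0] = 11; i = -1, j = 12
j→10 (arr[10]=2≤11), i→0 (arr[0]=11≥11); i<j, swap → [2,9,8,3,5,4,6,15,12,7,11,16]
j→9 (arr[9]=7≤11), i→7 (arr[7]=15≥11); i<j, swap → [2,9,8,3,5,4,6,7,12,15,11,16]
j→7, i→8; i≥j, return j=7. arr = [2,9,8,3,5,4,6,7,12,15,11,16]

[2,9,8,3,5,4,6,7,12,15,11,16]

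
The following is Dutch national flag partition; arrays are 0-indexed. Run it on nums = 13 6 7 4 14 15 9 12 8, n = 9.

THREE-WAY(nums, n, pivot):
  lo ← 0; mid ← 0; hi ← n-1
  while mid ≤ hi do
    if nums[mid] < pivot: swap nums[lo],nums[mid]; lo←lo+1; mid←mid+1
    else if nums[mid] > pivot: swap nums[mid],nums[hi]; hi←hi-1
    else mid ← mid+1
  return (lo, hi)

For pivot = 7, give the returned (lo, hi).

pivot = 7; lo=0, mid=0, hi=8
nums[mid]=13>7: swap nums[0],nums[8]; hi=7 → 8 6 7 4 14 15 9 12 13
nums[mid]=8>7: swap nums[0],nums[7]; hi=6 → 12 6 7 4 14 15 9 8 13
nums[mid]=12>7: swap nums[0],nums[6]; hi=5 → 9 6 7 4 14 15 12 8 13
nums[mid]=9>7: swap nums[0],nums[5]; hi=4 → 15 6 7 4 14 9 12 8 13
nums[mid]=15>7: swap nums[0],nums[4]; hi=3 → 14 6 7 4 15 9 12 8 13
nums[mid]=14>7: swap nums[0],nums[3]; hi=2 → 4 6 7 14 15 9 12 8 13
nums[mid]=4<7: swap nums[0],nums[0]; lo=1,mid=1 → 4 6 7 14 15 9 12 8 13
nums[mid]=6<7: swap nums[1],nums[1]; lo=2,mid=2 → 4 6 7 14 15 9 12 8 13
nums[mid]=7=7: mid=3
end: lo=2, hi=2; nums = 4 6 7 14 15 9 12 8 13

(2, 2)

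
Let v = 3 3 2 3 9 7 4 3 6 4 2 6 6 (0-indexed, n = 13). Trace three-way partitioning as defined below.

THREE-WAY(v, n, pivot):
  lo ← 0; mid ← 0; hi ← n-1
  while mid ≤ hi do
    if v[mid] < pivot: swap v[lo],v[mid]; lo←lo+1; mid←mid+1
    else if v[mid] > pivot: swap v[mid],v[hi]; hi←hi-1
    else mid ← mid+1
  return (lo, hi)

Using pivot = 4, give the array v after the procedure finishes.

3 3 2 3 2 3 4 4 6 7 6 6 9

lo=0 mid=0 hi=12
3<4: swap(0,0), lo=1 mid=1 ⇒ 3 3 2 3 9 7 4 3 6 4 2 6 6
3<4: swap(1,1), lo=2 mid=2 ⇒ 3 3 2 3 9 7 4 3 6 4 2 6 6
2<4: swap(2,2), lo=3 mid=3 ⇒ 3 3 2 3 9 7 4 3 6 4 2 6 6
3<4: swap(3,3), lo=4 mid=4 ⇒ 3 3 2 3 9 7 4 3 6 4 2 6 6
9>4: swap(4,12), hi=11 ⇒ 3 3 2 3 6 7 4 3 6 4 2 6 9
6>4: swap(4,11), hi=10 ⇒ 3 3 2 3 6 7 4 3 6 4 2 6 9
6>4: swap(4,10), hi=9 ⇒ 3 3 2 3 2 7 4 3 6 4 6 6 9
2<4: swap(4,4), lo=5 mid=5 ⇒ 3 3 2 3 2 7 4 3 6 4 6 6 9
7>4: swap(5,9), hi=8 ⇒ 3 3 2 3 2 4 4 3 6 7 6 6 9
4=4: mid=6
4=4: mid=7
3<4: swap(5,7), lo=6 mid=8 ⇒ 3 3 2 3 2 3 4 4 6 7 6 6 9
6>4: swap(8,8), hi=7 ⇒ 3 3 2 3 2 3 4 4 6 7 6 6 9
done. lo=6 hi=7; v=3 3 2 3 2 3 4 4 6 7 6 6 9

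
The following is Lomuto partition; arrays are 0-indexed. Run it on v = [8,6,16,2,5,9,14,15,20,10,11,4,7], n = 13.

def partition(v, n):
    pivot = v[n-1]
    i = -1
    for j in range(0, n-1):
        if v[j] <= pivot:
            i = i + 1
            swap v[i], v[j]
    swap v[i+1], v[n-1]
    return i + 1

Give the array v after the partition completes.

pivot = v[12] = 7; i = -1
j=0: v[0]=8 > 7 → no swap
j=1: v[1]=6 ≤ 7 → i=0, swap v[0],v[1] → [6,8,16,2,5,9,14,15,20,10,11,4,7]
j=2: v[2]=16 > 7 → no swap
j=3: v[3]=2 ≤ 7 → i=1, swap v[1],v[3] → [6,2,16,8,5,9,14,15,20,10,11,4,7]
j=4: v[4]=5 ≤ 7 → i=2, swap v[2],v[4] → [6,2,5,8,16,9,14,15,20,10,11,4,7]
j=5: v[5]=9 > 7 → no swap
j=6: v[6]=14 > 7 → no swap
j=7: v[7]=15 > 7 → no swap
j=8: v[8]=20 > 7 → no swap
j=9: v[9]=10 > 7 → no swap
j=10: v[10]=11 > 7 → no swap
j=11: v[11]=4 ≤ 7 → i=3, swap v[3],v[11] → [6,2,5,4,16,9,14,15,20,10,11,8,7]
final swap v[4],v[12] → [6,2,5,4,7,9,14,15,20,10,11,8,16]; return 4

[6,2,5,4,7,9,14,15,20,10,11,8,16]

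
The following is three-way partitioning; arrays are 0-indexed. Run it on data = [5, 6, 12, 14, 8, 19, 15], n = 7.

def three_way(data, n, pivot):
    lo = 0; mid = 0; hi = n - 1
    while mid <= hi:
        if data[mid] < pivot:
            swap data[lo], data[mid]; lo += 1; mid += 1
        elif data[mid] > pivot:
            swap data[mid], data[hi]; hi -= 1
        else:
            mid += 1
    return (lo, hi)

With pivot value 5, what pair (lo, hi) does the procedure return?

lo=0 mid=0 hi=6
5=5: mid=1
6>5: swap(1,6), hi=5 ⇒ [5, 15, 12, 14, 8, 19, 6]
15>5: swap(1,5), hi=4 ⇒ [5, 19, 12, 14, 8, 15, 6]
19>5: swap(1,4), hi=3 ⇒ [5, 8, 12, 14, 19, 15, 6]
8>5: swap(1,3), hi=2 ⇒ [5, 14, 12, 8, 19, 15, 6]
14>5: swap(1,2), hi=1 ⇒ [5, 12, 14, 8, 19, 15, 6]
12>5: swap(1,1), hi=0 ⇒ [5, 12, 14, 8, 19, 15, 6]
done. lo=0 hi=0; data=[5, 12, 14, 8, 19, 15, 6]

(0, 0)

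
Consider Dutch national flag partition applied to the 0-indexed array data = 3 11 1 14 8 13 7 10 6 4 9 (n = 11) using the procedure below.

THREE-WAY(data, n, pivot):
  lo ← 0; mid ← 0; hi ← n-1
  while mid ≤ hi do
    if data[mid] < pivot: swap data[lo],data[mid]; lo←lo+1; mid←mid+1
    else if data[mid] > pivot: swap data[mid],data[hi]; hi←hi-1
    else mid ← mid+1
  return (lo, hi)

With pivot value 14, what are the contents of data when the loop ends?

pivot = 14; lo=0, mid=0, hi=10
data[mid]=3<14: swap data[0],data[0]; lo=1,mid=1 → 3 11 1 14 8 13 7 10 6 4 9
data[mid]=11<14: swap data[1],data[1]; lo=2,mid=2 → 3 11 1 14 8 13 7 10 6 4 9
data[mid]=1<14: swap data[2],data[2]; lo=3,mid=3 → 3 11 1 14 8 13 7 10 6 4 9
data[mid]=14=14: mid=4
data[mid]=8<14: swap data[3],data[4]; lo=4,mid=5 → 3 11 1 8 14 13 7 10 6 4 9
data[mid]=13<14: swap data[4],data[5]; lo=5,mid=6 → 3 11 1 8 13 14 7 10 6 4 9
data[mid]=7<14: swap data[5],data[6]; lo=6,mid=7 → 3 11 1 8 13 7 14 10 6 4 9
data[mid]=10<14: swap data[6],data[7]; lo=7,mid=8 → 3 11 1 8 13 7 10 14 6 4 9
data[mid]=6<14: swap data[7],data[8]; lo=8,mid=9 → 3 11 1 8 13 7 10 6 14 4 9
data[mid]=4<14: swap data[8],data[9]; lo=9,mid=10 → 3 11 1 8 13 7 10 6 4 14 9
data[mid]=9<14: swap data[9],data[10]; lo=10,mid=11 → 3 11 1 8 13 7 10 6 4 9 14
end: lo=10, hi=10; data = 3 11 1 8 13 7 10 6 4 9 14

3 11 1 8 13 7 10 6 4 9 14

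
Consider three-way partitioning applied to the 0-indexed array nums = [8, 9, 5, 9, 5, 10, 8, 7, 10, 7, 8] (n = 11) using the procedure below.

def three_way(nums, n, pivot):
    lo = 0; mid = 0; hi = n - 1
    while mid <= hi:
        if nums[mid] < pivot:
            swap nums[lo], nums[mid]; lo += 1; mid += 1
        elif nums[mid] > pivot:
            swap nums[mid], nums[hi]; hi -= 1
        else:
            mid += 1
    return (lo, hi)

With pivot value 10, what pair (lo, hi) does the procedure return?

(9, 10)

pivot = 10; lo=0, mid=0, hi=10
nums[mid]=8<10: swap nums[0],nums[0]; lo=1,mid=1 → [8, 9, 5, 9, 5, 10, 8, 7, 10, 7, 8]
nums[mid]=9<10: swap nums[1],nums[1]; lo=2,mid=2 → [8, 9, 5, 9, 5, 10, 8, 7, 10, 7, 8]
nums[mid]=5<10: swap nums[2],nums[2]; lo=3,mid=3 → [8, 9, 5, 9, 5, 10, 8, 7, 10, 7, 8]
nums[mid]=9<10: swap nums[3],nums[3]; lo=4,mid=4 → [8, 9, 5, 9, 5, 10, 8, 7, 10, 7, 8]
nums[mid]=5<10: swap nums[4],nums[4]; lo=5,mid=5 → [8, 9, 5, 9, 5, 10, 8, 7, 10, 7, 8]
nums[mid]=10=10: mid=6
nums[mid]=8<10: swap nums[5],nums[6]; lo=6,mid=7 → [8, 9, 5, 9, 5, 8, 10, 7, 10, 7, 8]
nums[mid]=7<10: swap nums[6],nums[7]; lo=7,mid=8 → [8, 9, 5, 9, 5, 8, 7, 10, 10, 7, 8]
nums[mid]=10=10: mid=9
nums[mid]=7<10: swap nums[7],nums[9]; lo=8,mid=10 → [8, 9, 5, 9, 5, 8, 7, 7, 10, 10, 8]
nums[mid]=8<10: swap nums[8],nums[10]; lo=9,mid=11 → [8, 9, 5, 9, 5, 8, 7, 7, 8, 10, 10]
end: lo=9, hi=10; nums = [8, 9, 5, 9, 5, 8, 7, 7, 8, 10, 10]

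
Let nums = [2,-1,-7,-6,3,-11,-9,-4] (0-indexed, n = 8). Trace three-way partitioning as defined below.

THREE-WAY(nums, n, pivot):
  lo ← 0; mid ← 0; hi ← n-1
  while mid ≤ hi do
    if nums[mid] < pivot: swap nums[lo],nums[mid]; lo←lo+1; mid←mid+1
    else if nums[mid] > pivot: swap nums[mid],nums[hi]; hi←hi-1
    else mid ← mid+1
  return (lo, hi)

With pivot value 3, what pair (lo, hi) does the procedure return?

pivot = 3; lo=0, mid=0, hi=7
nums[mid]=2<3: swap nums[0],nums[0]; lo=1,mid=1 → [2,-1,-7,-6,3,-11,-9,-4]
nums[mid]=-1<3: swap nums[1],nums[1]; lo=2,mid=2 → [2,-1,-7,-6,3,-11,-9,-4]
nums[mid]=-7<3: swap nums[2],nums[2]; lo=3,mid=3 → [2,-1,-7,-6,3,-11,-9,-4]
nums[mid]=-6<3: swap nums[3],nums[3]; lo=4,mid=4 → [2,-1,-7,-6,3,-11,-9,-4]
nums[mid]=3=3: mid=5
nums[mid]=-11<3: swap nums[4],nums[5]; lo=5,mid=6 → [2,-1,-7,-6,-11,3,-9,-4]
nums[mid]=-9<3: swap nums[5],nums[6]; lo=6,mid=7 → [2,-1,-7,-6,-11,-9,3,-4]
nums[mid]=-4<3: swap nums[6],nums[7]; lo=7,mid=8 → [2,-1,-7,-6,-11,-9,-4,3]
end: lo=7, hi=7; nums = [2,-1,-7,-6,-11,-9,-4,3]

(7, 7)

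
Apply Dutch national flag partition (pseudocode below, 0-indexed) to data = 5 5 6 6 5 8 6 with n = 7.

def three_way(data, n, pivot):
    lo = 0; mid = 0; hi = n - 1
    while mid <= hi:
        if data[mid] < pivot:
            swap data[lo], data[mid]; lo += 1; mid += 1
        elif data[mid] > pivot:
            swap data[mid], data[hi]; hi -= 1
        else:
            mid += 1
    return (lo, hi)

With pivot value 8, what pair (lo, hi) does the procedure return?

lo=0 mid=0 hi=6
5<8: swap(0,0), lo=1 mid=1 ⇒ 5 5 6 6 5 8 6
5<8: swap(1,1), lo=2 mid=2 ⇒ 5 5 6 6 5 8 6
6<8: swap(2,2), lo=3 mid=3 ⇒ 5 5 6 6 5 8 6
6<8: swap(3,3), lo=4 mid=4 ⇒ 5 5 6 6 5 8 6
5<8: swap(4,4), lo=5 mid=5 ⇒ 5 5 6 6 5 8 6
8=8: mid=6
6<8: swap(5,6), lo=6 mid=7 ⇒ 5 5 6 6 5 6 8
done. lo=6 hi=6; data=5 5 6 6 5 6 8

(6, 6)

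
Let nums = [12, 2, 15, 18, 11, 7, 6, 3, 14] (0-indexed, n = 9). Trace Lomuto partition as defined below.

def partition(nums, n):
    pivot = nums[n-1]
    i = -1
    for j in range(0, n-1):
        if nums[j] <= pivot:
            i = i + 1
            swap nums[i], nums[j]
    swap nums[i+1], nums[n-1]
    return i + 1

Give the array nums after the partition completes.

pivot = nums[8] = 14; i = -1
j=0: nums[0]=12 ≤ 14 → i=0, swap nums[0],nums[0] (no change) → [12, 2, 15, 18, 11, 7, 6, 3, 14]
j=1: nums[1]=2 ≤ 14 → i=1, swap nums[1],nums[1] (no change) → [12, 2, 15, 18, 11, 7, 6, 3, 14]
j=2: nums[2]=15 > 14 → no swap
j=3: nums[3]=18 > 14 → no swap
j=4: nums[4]=11 ≤ 14 → i=2, swap nums[2],nums[4] → [12, 2, 11, 18, 15, 7, 6, 3, 14]
j=5: nums[5]=7 ≤ 14 → i=3, swap nums[3],nums[5] → [12, 2, 11, 7, 15, 18, 6, 3, 14]
j=6: nums[6]=6 ≤ 14 → i=4, swap nums[4],nums[6] → [12, 2, 11, 7, 6, 18, 15, 3, 14]
j=7: nums[7]=3 ≤ 14 → i=5, swap nums[5],nums[7] → [12, 2, 11, 7, 6, 3, 15, 18, 14]
final swap nums[6],nums[8] → [12, 2, 11, 7, 6, 3, 14, 18, 15]; return 6

[12, 2, 11, 7, 6, 3, 14, 18, 15]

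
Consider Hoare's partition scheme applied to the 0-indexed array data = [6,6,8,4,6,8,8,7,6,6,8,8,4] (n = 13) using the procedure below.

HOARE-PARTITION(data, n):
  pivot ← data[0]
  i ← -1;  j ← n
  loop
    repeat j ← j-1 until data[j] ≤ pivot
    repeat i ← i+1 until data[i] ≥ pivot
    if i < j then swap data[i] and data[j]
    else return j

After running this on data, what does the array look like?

[4,6,6,4,6,8,8,7,8,6,8,8,6]

pivot = data[0] = 6; i = -1, j = 13
j→12 (data[12]=4≤6), i→0 (data[0]=6≥6); i<j, swap → [4,6,8,4,6,8,8,7,6,6,8,8,6]
j→9 (data[9]=6≤6), i→1 (data[1]=6≥6); i<j, swap → [4,6,8,4,6,8,8,7,6,6,8,8,6]
j→8 (data[8]=6≤6), i→2 (data[2]=8≥6); i<j, swap → [4,6,6,4,6,8,8,7,8,6,8,8,6]
j→4, i→4; i≥j, return j=4. data = [4,6,6,4,6,8,8,7,8,6,8,8,6]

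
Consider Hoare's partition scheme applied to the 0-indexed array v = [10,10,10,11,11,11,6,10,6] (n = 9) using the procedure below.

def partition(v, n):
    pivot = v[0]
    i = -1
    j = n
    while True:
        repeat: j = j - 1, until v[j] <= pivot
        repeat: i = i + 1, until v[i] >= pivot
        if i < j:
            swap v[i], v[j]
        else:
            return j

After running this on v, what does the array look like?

pivot=10
j stops at 8 (6), i stops at 0 (10); swap ⇒ [6,10,10,11,11,11,6,10,10]
j stops at 7 (10), i stops at 1 (10); swap ⇒ [6,10,10,11,11,11,6,10,10]
j stops at 6 (6), i stops at 2 (10); swap ⇒ [6,10,6,11,11,11,10,10,10]
j stops at 2, i stops at 3; i≥j ⇒ return 2. v=[6,10,6,11,11,11,10,10,10]

[6,10,6,11,11,11,10,10,10]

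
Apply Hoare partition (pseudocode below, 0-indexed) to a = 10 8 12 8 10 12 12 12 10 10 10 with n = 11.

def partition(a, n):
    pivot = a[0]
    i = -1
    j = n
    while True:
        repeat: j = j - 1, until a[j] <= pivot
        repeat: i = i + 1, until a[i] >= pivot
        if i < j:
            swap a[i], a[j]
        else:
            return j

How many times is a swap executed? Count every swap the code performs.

3

pivot=10
j stops at 10 (10), i stops at 0 (10); swap ⇒ 10 8 12 8 10 12 12 12 10 10 10
j stops at 9 (10), i stops at 2 (12); swap ⇒ 10 8 10 8 10 12 12 12 10 12 10
j stops at 8 (10), i stops at 4 (10); swap ⇒ 10 8 10 8 10 12 12 12 10 12 10
j stops at 4, i stops at 5; i≥j ⇒ return 4. a=10 8 10 8 10 12 12 12 10 12 10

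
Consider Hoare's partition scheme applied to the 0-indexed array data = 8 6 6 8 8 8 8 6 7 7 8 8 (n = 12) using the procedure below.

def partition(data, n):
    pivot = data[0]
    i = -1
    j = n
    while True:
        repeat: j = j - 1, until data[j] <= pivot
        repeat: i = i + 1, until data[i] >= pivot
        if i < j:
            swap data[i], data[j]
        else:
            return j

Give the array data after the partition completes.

8 6 6 8 7 7 6 8 8 8 8 8

pivot=8
j stops at 11 (8), i stops at 0 (8); swap ⇒ 8 6 6 8 8 8 8 6 7 7 8 8
j stops at 10 (8), i stops at 3 (8); swap ⇒ 8 6 6 8 8 8 8 6 7 7 8 8
j stops at 9 (7), i stops at 4 (8); swap ⇒ 8 6 6 8 7 8 8 6 7 8 8 8
j stops at 8 (7), i stops at 5 (8); swap ⇒ 8 6 6 8 7 7 8 6 8 8 8 8
j stops at 7 (6), i stops at 6 (8); swap ⇒ 8 6 6 8 7 7 6 8 8 8 8 8
j stops at 6, i stops at 7; i≥j ⇒ return 6. data=8 6 6 8 7 7 6 8 8 8 8 8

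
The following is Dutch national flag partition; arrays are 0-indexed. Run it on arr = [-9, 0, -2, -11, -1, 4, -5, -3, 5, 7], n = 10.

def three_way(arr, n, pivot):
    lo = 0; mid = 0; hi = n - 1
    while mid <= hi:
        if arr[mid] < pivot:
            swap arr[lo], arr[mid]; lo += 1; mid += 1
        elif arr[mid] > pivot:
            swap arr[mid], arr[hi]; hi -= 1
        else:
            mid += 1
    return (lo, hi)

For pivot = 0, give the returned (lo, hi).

pivot = 0; lo=0, mid=0, hi=9
arr[mid]=-9<0: swap arr[0],arr[0]; lo=1,mid=1 → [-9, 0, -2, -11, -1, 4, -5, -3, 5, 7]
arr[mid]=0=0: mid=2
arr[mid]=-2<0: swap arr[1],arr[2]; lo=2,mid=3 → [-9, -2, 0, -11, -1, 4, -5, -3, 5, 7]
arr[mid]=-11<0: swap arr[2],arr[3]; lo=3,mid=4 → [-9, -2, -11, 0, -1, 4, -5, -3, 5, 7]
arr[mid]=-1<0: swap arr[3],arr[4]; lo=4,mid=5 → [-9, -2, -11, -1, 0, 4, -5, -3, 5, 7]
arr[mid]=4>0: swap arr[5],arr[9]; hi=8 → [-9, -2, -11, -1, 0, 7, -5, -3, 5, 4]
arr[mid]=7>0: swap arr[5],arr[8]; hi=7 → [-9, -2, -11, -1, 0, 5, -5, -3, 7, 4]
arr[mid]=5>0: swap arr[5],arr[7]; hi=6 → [-9, -2, -11, -1, 0, -3, -5, 5, 7, 4]
arr[mid]=-3<0: swap arr[4],arr[5]; lo=5,mid=6 → [-9, -2, -11, -1, -3, 0, -5, 5, 7, 4]
arr[mid]=-5<0: swap arr[5],arr[6]; lo=6,mid=7 → [-9, -2, -11, -1, -3, -5, 0, 5, 7, 4]
end: lo=6, hi=6; arr = [-9, -2, -11, -1, -3, -5, 0, 5, 7, 4]

(6, 6)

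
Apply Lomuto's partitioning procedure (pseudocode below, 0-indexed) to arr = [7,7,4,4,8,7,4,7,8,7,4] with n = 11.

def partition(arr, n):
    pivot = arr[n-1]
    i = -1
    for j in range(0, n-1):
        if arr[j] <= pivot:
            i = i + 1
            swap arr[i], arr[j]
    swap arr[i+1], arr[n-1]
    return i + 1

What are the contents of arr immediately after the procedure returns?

[4,4,4,4,8,7,7,7,8,7,7]

pivot=4, i=-1
j=0: 7>4, skip
j=1: 7>4, skip
j=2: 4≤4, i=0, swap(0,2) ⇒ [4,7,7,4,8,7,4,7,8,7,4]
j=3: 4≤4, i=1, swap(1,3) ⇒ [4,4,7,7,8,7,4,7,8,7,4]
j=4: 8>4, skip
j=5: 7>4, skip
j=6: 4≤4, i=2, swap(2,6) ⇒ [4,4,4,7,8,7,7,7,8,7,4]
j=7: 7>4, skip
j=8: 8>4, skip
j=9: 7>4, skip
swap(3,10) ⇒ [4,4,4,4,8,7,7,7,8,7,7]; return 3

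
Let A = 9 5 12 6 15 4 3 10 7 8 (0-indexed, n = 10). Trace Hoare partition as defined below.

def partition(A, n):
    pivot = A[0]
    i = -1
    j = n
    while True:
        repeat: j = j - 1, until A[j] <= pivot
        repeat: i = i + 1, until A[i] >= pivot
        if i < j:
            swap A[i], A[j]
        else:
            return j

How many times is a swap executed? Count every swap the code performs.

pivot = A[0] = 9; i = -1, j = 10
j→9 (A[9]=8≤9), i→0 (A[0]=9≥9); i<j, swap → 8 5 12 6 15 4 3 10 7 9
j→8 (A[8]=7≤9), i→2 (A[2]=12≥9); i<j, swap → 8 5 7 6 15 4 3 10 12 9
j→6 (A[6]=3≤9), i→4 (A[4]=15≥9); i<j, swap → 8 5 7 6 3 4 15 10 12 9
j→5, i→6; i≥j, return j=5. A = 8 5 7 6 3 4 15 10 12 9

3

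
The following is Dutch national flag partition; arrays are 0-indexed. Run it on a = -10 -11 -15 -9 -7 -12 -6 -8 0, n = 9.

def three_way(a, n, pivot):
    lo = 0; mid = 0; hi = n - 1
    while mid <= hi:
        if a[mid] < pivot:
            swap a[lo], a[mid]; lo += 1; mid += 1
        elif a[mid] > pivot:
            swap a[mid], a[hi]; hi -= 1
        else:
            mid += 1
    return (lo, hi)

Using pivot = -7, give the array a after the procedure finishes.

pivot = -7; lo=0, mid=0, hi=8
a[mid]=-10<-7: swap a[0],a[0]; lo=1,mid=1 → -10 -11 -15 -9 -7 -12 -6 -8 0
a[mid]=-11<-7: swap a[1],a[1]; lo=2,mid=2 → -10 -11 -15 -9 -7 -12 -6 -8 0
a[mid]=-15<-7: swap a[2],a[2]; lo=3,mid=3 → -10 -11 -15 -9 -7 -12 -6 -8 0
a[mid]=-9<-7: swap a[3],a[3]; lo=4,mid=4 → -10 -11 -15 -9 -7 -12 -6 -8 0
a[mid]=-7=-7: mid=5
a[mid]=-12<-7: swap a[4],a[5]; lo=5,mid=6 → -10 -11 -15 -9 -12 -7 -6 -8 0
a[mid]=-6>-7: swap a[6],a[8]; hi=7 → -10 -11 -15 -9 -12 -7 0 -8 -6
a[mid]=0>-7: swap a[6],a[7]; hi=6 → -10 -11 -15 -9 -12 -7 -8 0 -6
a[mid]=-8<-7: swap a[5],a[6]; lo=6,mid=7 → -10 -11 -15 -9 -12 -8 -7 0 -6
end: lo=6, hi=6; a = -10 -11 -15 -9 -12 -8 -7 0 -6

-10 -11 -15 -9 -12 -8 -7 0 -6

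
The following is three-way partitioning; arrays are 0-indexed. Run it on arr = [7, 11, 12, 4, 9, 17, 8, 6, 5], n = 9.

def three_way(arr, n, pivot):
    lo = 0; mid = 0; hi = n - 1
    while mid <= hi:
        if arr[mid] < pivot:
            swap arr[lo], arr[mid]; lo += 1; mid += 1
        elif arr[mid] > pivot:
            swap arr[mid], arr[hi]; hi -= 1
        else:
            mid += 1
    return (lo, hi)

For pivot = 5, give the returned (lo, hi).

pivot = 5; lo=0, mid=0, hi=8
arr[mid]=7>5: swap arr[0],arr[8]; hi=7 → [5, 11, 12, 4, 9, 17, 8, 6, 7]
arr[mid]=5=5: mid=1
arr[mid]=11>5: swap arr[1],arr[7]; hi=6 → [5, 6, 12, 4, 9, 17, 8, 11, 7]
arr[mid]=6>5: swap arr[1],arr[6]; hi=5 → [5, 8, 12, 4, 9, 17, 6, 11, 7]
arr[mid]=8>5: swap arr[1],arr[5]; hi=4 → [5, 17, 12, 4, 9, 8, 6, 11, 7]
arr[mid]=17>5: swap arr[1],arr[4]; hi=3 → [5, 9, 12, 4, 17, 8, 6, 11, 7]
arr[mid]=9>5: swap arr[1],arr[3]; hi=2 → [5, 4, 12, 9, 17, 8, 6, 11, 7]
arr[mid]=4<5: swap arr[0],arr[1]; lo=1,mid=2 → [4, 5, 12, 9, 17, 8, 6, 11, 7]
arr[mid]=12>5: swap arr[2],arr[2]; hi=1 → [4, 5, 12, 9, 17, 8, 6, 11, 7]
end: lo=1, hi=1; arr = [4, 5, 12, 9, 17, 8, 6, 11, 7]

(1, 1)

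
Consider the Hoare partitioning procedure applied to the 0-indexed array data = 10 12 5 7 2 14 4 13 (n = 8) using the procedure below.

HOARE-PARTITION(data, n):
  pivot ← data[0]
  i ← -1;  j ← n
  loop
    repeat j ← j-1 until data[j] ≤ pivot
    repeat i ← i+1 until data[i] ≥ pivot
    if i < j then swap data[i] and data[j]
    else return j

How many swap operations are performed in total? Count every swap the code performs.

pivot = data[0] = 10; i = -1, j = 8
j→6 (data[6]=4≤10), i→0 (data[0]=10≥10); i<j, swap → 4 12 5 7 2 14 10 13
j→4 (data[4]=2≤10), i→1 (data[1]=12≥10); i<j, swap → 4 2 5 7 12 14 10 13
j→3, i→4; i≥j, return j=3. data = 4 2 5 7 12 14 10 13

2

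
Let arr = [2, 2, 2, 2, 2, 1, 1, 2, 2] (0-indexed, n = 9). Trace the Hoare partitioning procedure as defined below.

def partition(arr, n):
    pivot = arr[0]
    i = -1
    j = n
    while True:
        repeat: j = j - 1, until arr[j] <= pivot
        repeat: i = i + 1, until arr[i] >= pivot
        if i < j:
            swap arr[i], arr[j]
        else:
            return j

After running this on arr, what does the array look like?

pivot = arr[0] = 2; i = -1, j = 9
j→8 (arr[8]=2≤2), i→0 (arr[0]=2≥2); i<j, swap → [2, 2, 2, 2, 2, 1, 1, 2, 2]
j→7 (arr[7]=2≤2), i→1 (arr[1]=2≥2); i<j, swap → [2, 2, 2, 2, 2, 1, 1, 2, 2]
j→6 (arr[6]=1≤2), i→2 (arr[2]=2≥2); i<j, swap → [2, 2, 1, 2, 2, 1, 2, 2, 2]
j→5 (arr[5]=1≤2), i→3 (arr[3]=2≥2); i<j, swap → [2, 2, 1, 1, 2, 2, 2, 2, 2]
j→4, i→4; i≥j, return j=4. arr = [2, 2, 1, 1, 2, 2, 2, 2, 2]

[2, 2, 1, 1, 2, 2, 2, 2, 2]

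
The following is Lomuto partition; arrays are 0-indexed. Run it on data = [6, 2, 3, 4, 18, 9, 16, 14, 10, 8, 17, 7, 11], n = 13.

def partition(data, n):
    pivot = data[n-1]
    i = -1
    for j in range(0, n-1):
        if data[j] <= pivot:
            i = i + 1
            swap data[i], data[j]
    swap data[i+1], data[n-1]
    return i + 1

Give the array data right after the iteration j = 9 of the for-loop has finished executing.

pivot=11, i=-1
j=0: 6≤11, i=0, swap(0,0) ⇒ [6, 2, 3, 4, 18, 9, 16, 14, 10, 8, 17, 7, 11]
j=1: 2≤11, i=1, swap(1,1) ⇒ [6, 2, 3, 4, 18, 9, 16, 14, 10, 8, 17, 7, 11]
j=2: 3≤11, i=2, swap(2,2) ⇒ [6, 2, 3, 4, 18, 9, 16, 14, 10, 8, 17, 7, 11]
j=3: 4≤11, i=3, swap(3,3) ⇒ [6, 2, 3, 4, 18, 9, 16, 14, 10, 8, 17, 7, 11]
j=4: 18>11, skip
j=5: 9≤11, i=4, swap(4,5) ⇒ [6, 2, 3, 4, 9, 18, 16, 14, 10, 8, 17, 7, 11]
j=6: 16>11, skip
j=7: 14>11, skip
j=8: 10≤11, i=5, swap(5,8) ⇒ [6, 2, 3, 4, 9, 10, 16, 14, 18, 8, 17, 7, 11]
j=9: 8≤11, i=6, swap(6,9) ⇒ [6, 2, 3, 4, 9, 10, 8, 14, 18, 16, 17, 7, 11]
(after j=9) data = [6, 2, 3, 4, 9, 10, 8, 14, 18, 16, 17, 7, 11]

[6, 2, 3, 4, 9, 10, 8, 14, 18, 16, 17, 7, 11]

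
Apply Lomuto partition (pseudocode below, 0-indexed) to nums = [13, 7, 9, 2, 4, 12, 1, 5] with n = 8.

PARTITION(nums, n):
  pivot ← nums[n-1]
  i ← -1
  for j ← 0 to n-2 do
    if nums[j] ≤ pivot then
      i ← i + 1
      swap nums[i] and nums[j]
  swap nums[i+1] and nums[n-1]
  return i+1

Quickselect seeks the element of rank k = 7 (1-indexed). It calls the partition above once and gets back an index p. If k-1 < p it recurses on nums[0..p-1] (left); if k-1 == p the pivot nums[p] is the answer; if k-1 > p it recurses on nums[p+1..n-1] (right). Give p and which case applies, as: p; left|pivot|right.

pivot = nums[7] = 5; i = -1
j=0: nums[0]=13 > 5 → no swap
j=1: nums[1]=7 > 5 → no swap
j=2: nums[2]=9 > 5 → no swap
j=3: nums[3]=2 ≤ 5 → i=0, swap nums[0],nums[3] → [2, 7, 9, 13, 4, 12, 1, 5]
j=4: nums[4]=4 ≤ 5 → i=1, swap nums[1],nums[4] → [2, 4, 9, 13, 7, 12, 1, 5]
j=5: nums[5]=12 > 5 → no swap
j=6: nums[6]=1 ≤ 5 → i=2, swap nums[2],nums[6] → [2, 4, 1, 13, 7, 12, 9, 5]
final swap nums[3],nums[7] → [2, 4, 1, 5, 7, 12, 9, 13]; return 3
p = 3; k-1 = 6 > 3 ⇒ right

3; right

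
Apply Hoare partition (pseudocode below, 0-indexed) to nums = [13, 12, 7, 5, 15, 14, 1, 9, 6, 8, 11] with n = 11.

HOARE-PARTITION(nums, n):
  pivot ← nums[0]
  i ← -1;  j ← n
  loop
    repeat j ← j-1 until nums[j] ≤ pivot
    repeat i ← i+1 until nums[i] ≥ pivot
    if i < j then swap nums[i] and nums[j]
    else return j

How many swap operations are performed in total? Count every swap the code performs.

3

pivot=13
j stops at 10 (11), i stops at 0 (13); swap ⇒ [11, 12, 7, 5, 15, 14, 1, 9, 6, 8, 13]
j stops at 9 (8), i stops at 4 (15); swap ⇒ [11, 12, 7, 5, 8, 14, 1, 9, 6, 15, 13]
j stops at 8 (6), i stops at 5 (14); swap ⇒ [11, 12, 7, 5, 8, 6, 1, 9, 14, 15, 13]
j stops at 7, i stops at 8; i≥j ⇒ return 7. nums=[11, 12, 7, 5, 8, 6, 1, 9, 14, 15, 13]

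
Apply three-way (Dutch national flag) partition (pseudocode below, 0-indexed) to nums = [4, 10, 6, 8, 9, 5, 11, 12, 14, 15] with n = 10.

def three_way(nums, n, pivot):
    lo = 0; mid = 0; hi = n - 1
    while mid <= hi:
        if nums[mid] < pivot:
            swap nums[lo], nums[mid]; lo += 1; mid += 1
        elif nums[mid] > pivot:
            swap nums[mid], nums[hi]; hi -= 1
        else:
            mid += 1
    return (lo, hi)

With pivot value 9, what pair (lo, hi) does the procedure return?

(4, 4)

pivot = 9; lo=0, mid=0, hi=9
nums[mid]=4<9: swap nums[0],nums[0]; lo=1,mid=1 → [4, 10, 6, 8, 9, 5, 11, 12, 14, 15]
nums[mid]=10>9: swap nums[1],nums[9]; hi=8 → [4, 15, 6, 8, 9, 5, 11, 12, 14, 10]
nums[mid]=15>9: swap nums[1],nums[8]; hi=7 → [4, 14, 6, 8, 9, 5, 11, 12, 15, 10]
nums[mid]=14>9: swap nums[1],nums[7]; hi=6 → [4, 12, 6, 8, 9, 5, 11, 14, 15, 10]
nums[mid]=12>9: swap nums[1],nums[6]; hi=5 → [4, 11, 6, 8, 9, 5, 12, 14, 15, 10]
nums[mid]=11>9: swap nums[1],nums[5]; hi=4 → [4, 5, 6, 8, 9, 11, 12, 14, 15, 10]
nums[mid]=5<9: swap nums[1],nums[1]; lo=2,mid=2 → [4, 5, 6, 8, 9, 11, 12, 14, 15, 10]
nums[mid]=6<9: swap nums[2],nums[2]; lo=3,mid=3 → [4, 5, 6, 8, 9, 11, 12, 14, 15, 10]
nums[mid]=8<9: swap nums[3],nums[3]; lo=4,mid=4 → [4, 5, 6, 8, 9, 11, 12, 14, 15, 10]
nums[mid]=9=9: mid=5
end: lo=4, hi=4; nums = [4, 5, 6, 8, 9, 11, 12, 14, 15, 10]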